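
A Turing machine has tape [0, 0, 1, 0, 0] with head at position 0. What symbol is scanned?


Tape: [0, 0, 1, 0, 0]
Positions: 0 1 2 3 4
Values:    0 0 1 0 0
Head at position 0
tape[0] = 0

0


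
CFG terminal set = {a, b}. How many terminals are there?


Terminal symbols: a, b
Counting each: a (#1), b (#2)
Total = 2

2


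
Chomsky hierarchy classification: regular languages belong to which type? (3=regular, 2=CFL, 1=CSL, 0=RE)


Chomsky hierarchy levels:
  Type 3: Regular (DFA/NFA/regex)
  Type 2: Context-free (PDA)
  Type 1: Context-sensitive
  Type 0: Recursively enumerable (TM)
'regular' corresponds to Type 3

3


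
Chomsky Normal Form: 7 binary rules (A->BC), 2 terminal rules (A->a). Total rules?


CNF allows two rule forms:
  A -> BC (binary): 7 rules
  A -> a (terminal): 2 rules
Total = 7 + 2 = 9

9


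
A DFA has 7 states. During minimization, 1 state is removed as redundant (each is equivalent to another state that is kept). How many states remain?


Original DFA: 7 states
Redundant states removed: 1
Minimized states = original - removed
= 7 - 1
= 6

6


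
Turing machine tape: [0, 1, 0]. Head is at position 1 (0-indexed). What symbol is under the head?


Tape: [0, 1, 0]
Positions: 0 1 2
Values:    0 1 0
Head at position 1
tape[1] = 1

1


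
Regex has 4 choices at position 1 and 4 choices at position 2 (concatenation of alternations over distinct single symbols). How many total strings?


First group: 4 alternatives
Second group: 4 alternatives
Concatenation: each choice from group 1 pairs with each from group 2
Total = 4 x 4 = 16

16


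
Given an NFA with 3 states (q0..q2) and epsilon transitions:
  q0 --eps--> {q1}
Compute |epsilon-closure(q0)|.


Starting from q0
Initialize closure = {q0}
Follow epsilon from q0 -> add q1
Final closure: {q0, q1}
Size = 2

2


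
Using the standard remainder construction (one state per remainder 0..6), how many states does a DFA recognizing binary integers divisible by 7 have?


Divisibility by 7 is tracked via the remainder mod 7: 0, 1, ..., 6
The construction assigns one state to each remainder
Number of remainders = 7

7


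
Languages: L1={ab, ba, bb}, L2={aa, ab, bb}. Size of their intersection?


L1 = {ab, ba, bb}
L2 = {aa, ab, bb}
Checking each string in L1 against L2:
  'ab': in L2? Yes
  'ba': in L2? No
  'bb': in L2? Yes
Intersection = {ab, bb}
|L1 ∩ L2| = 2

2


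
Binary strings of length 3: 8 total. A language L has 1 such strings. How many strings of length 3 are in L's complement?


Alphabet: {0,1}
String length: 3
Total strings of length 3 = 2^3 = 8
Strings in L = 1
Complement = total - |L|
= 8 - 1
= 7

7


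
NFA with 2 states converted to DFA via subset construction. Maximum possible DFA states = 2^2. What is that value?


NFA has 2 states
Subset construction: each DFA state = subset of NFA states
Maximum subsets = 2^2
2^2 = 4

4


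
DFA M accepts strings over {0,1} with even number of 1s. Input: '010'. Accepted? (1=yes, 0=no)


DFA has 2 states: q_even (start, accept=yes) and q_odd
Processing string '010' character by character:
  Position 0: read '0', 1-count=0 -> q_even (no change)
  Position 1: read '1', 1-count=1 -> q_odd
  Position 2: read '0', 1-count=1 -> q_odd (no change)
Final state: q_odd, total 1s = 1 (odd); the DFA requires an even count -> reject

0


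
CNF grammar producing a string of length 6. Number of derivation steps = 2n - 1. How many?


Chomsky Normal Form derivation:
String length n = 6
Each step either:
  - Splits a nonterminal into two (n-1 such steps)
  - Converts a nonterminal to terminal (n such steps)
Total = (n-1) + n = 2n - 1
= 2(6) - 1
= 12 - 1
= 11

11


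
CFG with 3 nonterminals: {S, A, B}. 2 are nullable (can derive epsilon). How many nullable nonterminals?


Nonterminals: {S, A, B}
A nonterminal is nullable if it can derive epsilon
Counting nullable nonterminals: 2
Total nullable = 2

2


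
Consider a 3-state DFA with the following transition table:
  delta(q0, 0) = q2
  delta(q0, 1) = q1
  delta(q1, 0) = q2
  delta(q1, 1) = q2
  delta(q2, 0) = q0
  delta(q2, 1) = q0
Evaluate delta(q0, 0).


Looking up transition function:
delta(q0, 0) in the table
Row: q0, Column: 0
Result: q2

q2


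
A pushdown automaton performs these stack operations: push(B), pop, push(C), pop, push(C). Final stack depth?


Tracing stack operations:
  push(B) -> stack = [B], depth=1
  pop -> removed B, stack = [], depth=0
  push(C) -> stack = [C], depth=1
  pop -> removed C, stack = [], depth=0
  push(C) -> stack = [C], depth=1
Final depth = 1

1


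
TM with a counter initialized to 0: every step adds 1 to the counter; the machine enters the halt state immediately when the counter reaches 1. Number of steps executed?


Counter starts at 0. Counting sequence:
  Step 1: counter = 1
Counter reached 1 -> halt
Total steps = 1

1


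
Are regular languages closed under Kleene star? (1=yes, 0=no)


Regular languages are closed under:
- Union (DFA product construction)
- Intersection (DFA product construction)
- Complement (swap accept/reject states)
- Concatenation (NFA construction)
- Kleene star (NFA construction)
Kleene star is in this list
Therefore: closed

1


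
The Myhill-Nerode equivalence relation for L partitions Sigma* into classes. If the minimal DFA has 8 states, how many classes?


Myhill-Nerode theorem:
Number of equivalence classes = number of states in minimal DFA
Minimal DFA states = 8
Therefore equivalence classes = 8

8


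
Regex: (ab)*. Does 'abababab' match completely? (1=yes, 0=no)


Pattern: (ab)*
String: 'abababab'
Pattern requires: zero or more repetitions of 'ab'
Pairs: ['ab', 'ab', 'ab', 'ab']
All pairs are 'ab'? Yes
Result: 1

1


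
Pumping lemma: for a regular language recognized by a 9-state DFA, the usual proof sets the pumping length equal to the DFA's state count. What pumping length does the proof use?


Pumping lemma for regular languages (standard proof):
Take p = |Q|, the number of DFA states.
Any string of length >= |Q| passes through |Q|+1 states while reading its first |Q| symbols,
so by pigeonhole some state repeats, giving the loop that can be pumped.
Here |Q| = 9
Therefore the proof uses p = 9

9


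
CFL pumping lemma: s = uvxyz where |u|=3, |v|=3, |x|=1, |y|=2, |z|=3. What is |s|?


|s| = |u| + |v| + |x| + |y| + |z|
= 3 + 3 + 1 + 2 + 3
= 6 + 1 + 5
= 7 + 5
= 12

12


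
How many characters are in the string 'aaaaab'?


String: 'aaaaab'
Counting characters:
  'a' appears 5 time(s)
  'b' appears 1 time(s)
Total length = 5 + 1 = 6

6


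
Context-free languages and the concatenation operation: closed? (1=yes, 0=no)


CFL closure properties:
  Closed under: union, concatenation, Kleene star
  NOT closed under: intersection, complement
Operation 'concatenation' is in closed list -> Yes (closed)

1


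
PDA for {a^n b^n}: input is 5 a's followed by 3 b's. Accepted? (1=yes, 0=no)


Language requires equal numbers of a's and b's
PDA pushes for each 'a', pops for each 'b'
Number of a's = 5
Number of b's = 3
5 != 3 -> Reject

0


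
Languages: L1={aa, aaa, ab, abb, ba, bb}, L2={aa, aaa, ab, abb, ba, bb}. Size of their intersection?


L1 = {aa, aaa, ab, abb, ba, bb}
L2 = {aa, aaa, ab, abb, ba, bb}
Checking each string in L1 against L2:
  'aa': in L2? Yes
  'aaa': in L2? Yes
  'ab': in L2? Yes
  'abb': in L2? Yes
  'ba': in L2? Yes
  'bb': in L2? Yes
Intersection = {aa, aaa, ab, abb, ba, bb}
|L1 ∩ L2| = 6

6


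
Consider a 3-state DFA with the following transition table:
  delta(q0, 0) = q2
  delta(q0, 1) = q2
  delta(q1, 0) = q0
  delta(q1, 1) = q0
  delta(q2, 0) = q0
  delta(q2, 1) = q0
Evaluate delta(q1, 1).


Looking up transition function:
delta(q1, 1) in the table
Row: q1, Column: 1
Result: q0

q0


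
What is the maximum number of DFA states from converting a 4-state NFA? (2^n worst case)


NFA has 4 states
Subset construction: each DFA state = subset of NFA states
Maximum subsets = 2^4
2^4 = 16

16


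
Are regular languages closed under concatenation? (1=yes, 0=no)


Regular languages are closed under:
- Union (DFA product construction)
- Intersection (DFA product construction)
- Complement (swap accept/reject states)
- Concatenation (NFA construction)
- Kleene star (NFA construction)
concatenation is in this list
Therefore: closed

1


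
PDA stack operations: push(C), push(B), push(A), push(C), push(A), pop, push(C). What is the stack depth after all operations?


Tracing stack operations:
  push(C) -> stack = [C], depth=1
  push(B) -> stack = [C,B], depth=2
  push(A) -> stack = [C,B,A], depth=3
  push(C) -> stack = [C,B,A,C], depth=4
  push(A) -> stack = [C,B,A,C,A], depth=5
  pop -> removed A, stack = [C,B,A,C], depth=4
  push(C) -> stack = [C,B,A,C,C], depth=5
Final depth = 5

5


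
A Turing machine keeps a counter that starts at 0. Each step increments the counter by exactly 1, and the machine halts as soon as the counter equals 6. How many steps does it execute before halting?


Counter starts at 0. Counting sequence:
  Step 1: counter = 1
  Step 2: counter = 2
  Step 3: counter = 3
  Step 4: counter = 4
  Step 5: counter = 5
  Step 6: counter = 6
Counter reached 6 -> halt
Total steps = 6

6


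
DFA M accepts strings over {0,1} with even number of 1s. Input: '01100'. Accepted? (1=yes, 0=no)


DFA has 2 states: q_even (start, accept=yes) and q_odd
Processing string '01100' character by character:
  Position 0: read '0', 1-count=0 -> q_even (no change)
  Position 1: read '1', 1-count=1 -> q_odd
  Position 2: read '1', 1-count=2 -> q_even
  Position 3: read '0', 1-count=2 -> q_even (no change)
  Position 4: read '0', 1-count=2 -> q_even (no change)
Final state: q_even, total 1s = 2 (even); the DFA requires an even count -> accept

1


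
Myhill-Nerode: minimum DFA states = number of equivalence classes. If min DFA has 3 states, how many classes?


Myhill-Nerode theorem:
Number of equivalence classes = number of states in minimal DFA
Minimal DFA states = 3
Therefore equivalence classes = 3

3


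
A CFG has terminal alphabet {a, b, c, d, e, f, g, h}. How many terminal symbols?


Terminal symbols: a, b, c, d, e, f, g, h
Counting each: a (#1), b (#2), c (#3), d (#4), e (#5), f (#6), g (#7), h (#8)
Total = 8

8


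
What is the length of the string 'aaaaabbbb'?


String: 'aaaaabbbb'
Counting characters:
  'a' appears 5 time(s)
  'b' appears 4 time(s)
Total length = 5 + 4 = 9

9


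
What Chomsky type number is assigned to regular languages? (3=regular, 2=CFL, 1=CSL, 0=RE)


Chomsky hierarchy levels:
  Type 3: Regular (DFA/NFA/regex)
  Type 2: Context-free (PDA)
  Type 1: Context-sensitive
  Type 0: Recursively enumerable (TM)
'regular' corresponds to Type 3

3


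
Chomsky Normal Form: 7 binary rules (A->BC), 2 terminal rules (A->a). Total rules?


CNF allows two rule forms:
  A -> BC (binary): 7 rules
  A -> a (terminal): 2 rules
Total = 7 + 2 = 9

9


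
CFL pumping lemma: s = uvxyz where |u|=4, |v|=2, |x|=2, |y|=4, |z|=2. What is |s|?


|s| = |u| + |v| + |x| + |y| + |z|
= 4 + 2 + 2 + 4 + 2
= 6 + 2 + 6
= 8 + 6
= 14

14


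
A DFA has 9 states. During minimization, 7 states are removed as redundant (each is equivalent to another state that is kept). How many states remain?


Original DFA: 9 states
Redundant states removed: 7
Minimized states = original - removed
= 9 - 7
= 2

2


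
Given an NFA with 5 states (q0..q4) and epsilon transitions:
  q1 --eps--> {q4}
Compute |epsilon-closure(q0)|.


Starting from q0
Initialize closure = {q0}
q0 has no outgoing epsilon transitions -> nothing to add
Final closure: {q0}
Size = 1

1


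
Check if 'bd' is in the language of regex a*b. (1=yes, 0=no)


Pattern: a*b
String: 'bd'
Pattern requires: zero or more 'a's followed by exactly one 'b'
Found 0 leading 'a's
Remaining: 'bd'
Remaining is not 'b' -> no match
Result: 0

0


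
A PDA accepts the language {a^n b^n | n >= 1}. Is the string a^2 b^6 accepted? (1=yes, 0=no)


Language requires equal numbers of a's and b's
PDA pushes for each 'a', pops for each 'b'
Number of a's = 2
Number of b's = 6
2 != 6 -> Reject

0


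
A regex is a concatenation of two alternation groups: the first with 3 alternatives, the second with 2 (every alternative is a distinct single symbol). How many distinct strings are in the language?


First group: 3 alternatives
Second group: 2 alternatives
Concatenation: each choice from group 1 pairs with each from group 2
Total = 3 x 2 = 6

6


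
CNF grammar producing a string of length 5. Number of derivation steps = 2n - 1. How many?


Chomsky Normal Form derivation:
String length n = 5
Each step either:
  - Splits a nonterminal into two (n-1 such steps)
  - Converts a nonterminal to terminal (n such steps)
Total = (n-1) + n = 2n - 1
= 2(5) - 1
= 10 - 1
= 9

9


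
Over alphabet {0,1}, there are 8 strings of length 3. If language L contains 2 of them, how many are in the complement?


Alphabet: {0,1}
String length: 3
Total strings of length 3 = 2^3 = 8
Strings in L = 2
Complement = total - |L|
= 8 - 2
= 6

6


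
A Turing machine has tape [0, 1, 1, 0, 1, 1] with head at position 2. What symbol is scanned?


Tape: [0, 1, 1, 0, 1, 1]
Positions: 0 1 2 3 4 5
Values:    0 1 1 0 1 1
Head at position 2
tape[2] = 1

1


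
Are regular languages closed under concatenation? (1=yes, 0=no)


Regular languages are closed under all standard operations:
- Union: Yes (product construction)
- Intersection: Yes (product construction)
- Complement: Yes (swap accept/reject)
- Concatenation: Yes (NFA construction)
Operation: concatenation -> Closed

1


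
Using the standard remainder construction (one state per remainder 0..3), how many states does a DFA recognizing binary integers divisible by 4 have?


Divisibility by 4 is tracked via the remainder mod 4: 0, 1, ..., 3
The construction assigns one state to each remainder
Number of remainders = 4

4


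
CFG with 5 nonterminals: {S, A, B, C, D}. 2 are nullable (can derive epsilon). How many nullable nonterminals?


Nonterminals: {S, A, B, C, D}
A nonterminal is nullable if it can derive epsilon
Counting nullable nonterminals: 2
Total nullable = 2

2


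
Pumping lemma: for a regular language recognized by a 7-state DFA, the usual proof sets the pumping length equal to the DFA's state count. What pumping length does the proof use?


Pumping lemma for regular languages (standard proof):
Take p = |Q|, the number of DFA states.
Any string of length >= |Q| passes through |Q|+1 states while reading its first |Q| symbols,
so by pigeonhole some state repeats, giving the loop that can be pumped.
Here |Q| = 7
Therefore the proof uses p = 7

7


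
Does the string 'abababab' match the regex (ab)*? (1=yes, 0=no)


Pattern: (ab)*
String: 'abababab'
Pattern requires: zero or more repetitions of 'ab'
Pairs: ['ab', 'ab', 'ab', 'ab']
All pairs are 'ab'? Yes
Result: 1

1


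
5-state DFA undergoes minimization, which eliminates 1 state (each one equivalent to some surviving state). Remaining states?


Original DFA: 5 states
Redundant states removed: 1
Minimized states = original - removed
= 5 - 1
= 4

4


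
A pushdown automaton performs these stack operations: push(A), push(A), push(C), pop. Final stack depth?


Tracing stack operations:
  push(A) -> stack = [A], depth=1
  push(A) -> stack = [A,A], depth=2
  push(C) -> stack = [A,A,C], depth=3
  pop -> removed C, stack = [A,A], depth=2
Final depth = 2

2


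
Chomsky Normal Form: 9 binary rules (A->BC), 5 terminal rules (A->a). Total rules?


CNF allows two rule forms:
  A -> BC (binary): 9 rules
  A -> a (terminal): 5 rules
Total = 9 + 5 = 14

14


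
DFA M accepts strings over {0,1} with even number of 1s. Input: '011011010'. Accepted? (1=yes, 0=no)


DFA has 2 states: q_even (start, accept=yes) and q_odd
Processing string '011011010' character by character:
  Position 0: read '0', 1-count=0 -> q_even (no change)
  Position 1: read '1', 1-count=1 -> q_odd
  Position 2: read '1', 1-count=2 -> q_even
  Position 3: read '0', 1-count=2 -> q_even (no change)
  Position 4: read '1', 1-count=3 -> q_odd
  Position 5: read '1', 1-count=4 -> q_even
  Position 6: read '0', 1-count=4 -> q_even (no change)
  Position 7: read '1', 1-count=5 -> q_odd
  Position 8: read '0', 1-count=5 -> q_odd (no change)
Final state: q_odd, total 1s = 5 (odd); the DFA requires an even count -> reject

0


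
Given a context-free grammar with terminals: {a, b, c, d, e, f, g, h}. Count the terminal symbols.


Terminal symbols: a, b, c, d, e, f, g, h
Counting each: a (#1), b (#2), c (#3), d (#4), e (#5), f (#6), g (#7), h (#8)
Total = 8

8


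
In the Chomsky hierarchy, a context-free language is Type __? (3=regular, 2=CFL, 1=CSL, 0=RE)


Chomsky hierarchy levels:
  Type 3: Regular (DFA/NFA/regex)
  Type 2: Context-free (PDA)
  Type 1: Context-sensitive
  Type 0: Recursively enumerable (TM)
'context-free' corresponds to Type 2

2


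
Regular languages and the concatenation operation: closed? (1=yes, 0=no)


Regular languages are closed under all standard operations:
- Union: Yes (product construction)
- Intersection: Yes (product construction)
- Complement: Yes (swap accept/reject)
- Concatenation: Yes (NFA construction)
Operation: concatenation -> Closed

1


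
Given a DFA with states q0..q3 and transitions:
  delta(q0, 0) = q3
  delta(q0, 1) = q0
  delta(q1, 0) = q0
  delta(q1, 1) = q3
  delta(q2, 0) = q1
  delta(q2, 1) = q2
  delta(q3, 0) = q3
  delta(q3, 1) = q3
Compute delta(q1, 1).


Looking up transition function:
delta(q1, 1) in the table
Row: q1, Column: 1
Result: q3

q3


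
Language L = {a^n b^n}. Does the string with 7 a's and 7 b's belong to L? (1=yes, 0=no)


Language requires equal numbers of a's and b's
PDA pushes for each 'a', pops for each 'b'
Number of a's = 7
Number of b's = 7
7 == 7 -> Accept

1


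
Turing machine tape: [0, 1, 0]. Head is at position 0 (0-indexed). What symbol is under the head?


Tape: [0, 1, 0]
Positions: 0 1 2
Values:    0 1 0
Head at position 0
tape[0] = 0

0


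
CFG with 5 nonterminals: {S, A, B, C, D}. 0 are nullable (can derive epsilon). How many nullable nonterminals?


Nonterminals: {S, A, B, C, D}
A nonterminal is nullable if it can derive epsilon
Counting nullable nonterminals: 0
Total nullable = 0

0


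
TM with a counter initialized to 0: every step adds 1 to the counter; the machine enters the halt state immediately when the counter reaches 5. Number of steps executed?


Counter starts at 0. Counting sequence:
  Step 1: counter = 1
  Step 2: counter = 2
  Step 3: counter = 3
  Step 4: counter = 4
  Step 5: counter = 5
Counter reached 5 -> halt
Total steps = 5

5


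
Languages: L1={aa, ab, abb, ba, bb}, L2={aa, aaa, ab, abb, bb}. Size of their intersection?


L1 = {aa, ab, abb, ba, bb}
L2 = {aa, aaa, ab, abb, bb}
Checking each string in L1 against L2:
  'aa': in L2? Yes
  'ab': in L2? Yes
  'abb': in L2? Yes
  'ba': in L2? No
  'bb': in L2? Yes
Intersection = {aa, ab, abb, bb}
|L1 ∩ L2| = 4

4


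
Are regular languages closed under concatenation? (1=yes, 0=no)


Regular languages are closed under:
- Union (DFA product construction)
- Intersection (DFA product construction)
- Complement (swap accept/reject states)
- Concatenation (NFA construction)
- Kleene star (NFA construction)
concatenation is in this list
Therefore: closed

1


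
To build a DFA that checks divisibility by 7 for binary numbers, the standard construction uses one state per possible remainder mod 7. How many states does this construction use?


Divisibility by 7 is tracked via the remainder mod 7: 0, 1, ..., 6
The construction assigns one state to each remainder
Number of remainders = 7

7


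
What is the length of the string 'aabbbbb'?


String: 'aabbbbb'
Counting characters:
  'a' appears 2 time(s)
  'b' appears 5 time(s)
Total length = 2 + 5 = 7

7


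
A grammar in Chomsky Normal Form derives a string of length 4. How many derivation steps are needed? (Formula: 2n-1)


Chomsky Normal Form derivation:
String length n = 4
Each step either:
  - Splits a nonterminal into two (n-1 such steps)
  - Converts a nonterminal to terminal (n such steps)
Total = (n-1) + n = 2n - 1
= 2(4) - 1
= 8 - 1
= 7

7


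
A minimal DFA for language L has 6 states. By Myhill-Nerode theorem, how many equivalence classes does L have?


Myhill-Nerode theorem:
Number of equivalence classes = number of states in minimal DFA
Minimal DFA states = 6
Therefore equivalence classes = 6

6


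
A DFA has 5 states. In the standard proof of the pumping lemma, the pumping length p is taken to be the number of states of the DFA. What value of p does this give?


Pumping lemma for regular languages (standard proof):
Take p = |Q|, the number of DFA states.
Any string of length >= |Q| passes through |Q|+1 states while reading its first |Q| symbols,
so by pigeonhole some state repeats, giving the loop that can be pumped.
Here |Q| = 5
Therefore the proof uses p = 5

5


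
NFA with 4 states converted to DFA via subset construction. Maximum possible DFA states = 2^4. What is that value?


NFA has 4 states
Subset construction: each DFA state = subset of NFA states
Maximum subsets = 2^4
2^4 = 16

16


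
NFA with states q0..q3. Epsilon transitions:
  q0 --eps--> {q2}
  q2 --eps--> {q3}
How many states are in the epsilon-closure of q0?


Starting from q0
Initialize closure = {q0}
Follow epsilon from q0 -> add q2
Follow epsilon from q2 -> add q3
Final closure: {q0, q2, q3}
Size = 3

3


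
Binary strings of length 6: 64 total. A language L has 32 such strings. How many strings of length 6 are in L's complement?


Alphabet: {0,1}
String length: 6
Total strings of length 6 = 2^6 = 64
Strings in L = 32
Complement = total - |L|
= 64 - 32
= 32

32


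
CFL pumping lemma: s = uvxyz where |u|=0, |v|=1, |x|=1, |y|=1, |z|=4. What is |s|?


|s| = |u| + |v| + |x| + |y| + |z|
= 0 + 1 + 1 + 1 + 4
= 1 + 1 + 5
= 2 + 5
= 7

7


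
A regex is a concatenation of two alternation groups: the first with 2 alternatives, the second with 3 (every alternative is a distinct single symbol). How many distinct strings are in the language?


First group: 2 alternatives
Second group: 3 alternatives
Concatenation: each choice from group 1 pairs with each from group 2
Total = 2 x 3 = 6

6


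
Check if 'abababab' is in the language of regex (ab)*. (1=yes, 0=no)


Pattern: (ab)*
String: 'abababab'
Pattern requires: zero or more repetitions of 'ab'
Pairs: ['ab', 'ab', 'ab', 'ab']
All pairs are 'ab'? Yes
Result: 1

1


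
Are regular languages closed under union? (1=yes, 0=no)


Regular languages are closed under:
- Union (DFA product construction)
- Intersection (DFA product construction)
- Complement (swap accept/reject states)
- Concatenation (NFA construction)
- Kleene star (NFA construction)
union is in this list
Therefore: closed

1


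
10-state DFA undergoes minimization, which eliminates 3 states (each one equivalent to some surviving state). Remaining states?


Original DFA: 10 states
Redundant states removed: 3
Minimized states = original - removed
= 10 - 3
= 7

7


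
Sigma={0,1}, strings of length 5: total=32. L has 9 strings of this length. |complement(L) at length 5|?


Alphabet: {0,1}
String length: 5
Total strings of length 5 = 2^5 = 32
Strings in L = 9
Complement = total - |L|
= 32 - 9
= 23

23


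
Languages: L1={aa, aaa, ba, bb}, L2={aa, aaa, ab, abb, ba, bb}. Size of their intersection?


L1 = {aa, aaa, ba, bb}
L2 = {aa, aaa, ab, abb, ba, bb}
Checking each string in L1 against L2:
  'aa': in L2? Yes
  'aaa': in L2? Yes
  'ba': in L2? Yes
  'bb': in L2? Yes
Intersection = {aa, aaa, ba, bb}
|L1 ∩ L2| = 4

4


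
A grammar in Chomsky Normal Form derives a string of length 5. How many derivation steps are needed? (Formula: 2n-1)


Chomsky Normal Form derivation:
String length n = 5
Each step either:
  - Splits a nonterminal into two (n-1 such steps)
  - Converts a nonterminal to terminal (n such steps)
Total = (n-1) + n = 2n - 1
= 2(5) - 1
= 10 - 1
= 9

9


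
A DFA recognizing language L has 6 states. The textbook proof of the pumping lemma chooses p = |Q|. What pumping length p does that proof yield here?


Pumping lemma for regular languages (standard proof):
Take p = |Q|, the number of DFA states.
Any string of length >= |Q| passes through |Q|+1 states while reading its first |Q| symbols,
so by pigeonhole some state repeats, giving the loop that can be pumped.
Here |Q| = 6
Therefore the proof uses p = 6

6


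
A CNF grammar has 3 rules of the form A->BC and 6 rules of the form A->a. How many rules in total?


CNF allows two rule forms:
  A -> BC (binary): 3 rules
  A -> a (terminal): 6 rules
Total = 3 + 6 = 9

9


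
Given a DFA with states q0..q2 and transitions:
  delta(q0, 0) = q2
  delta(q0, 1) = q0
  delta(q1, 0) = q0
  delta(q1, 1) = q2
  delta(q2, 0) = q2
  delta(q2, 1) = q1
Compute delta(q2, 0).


Looking up transition function:
delta(q2, 0) in the table
Row: q2, Column: 0
Result: q2

q2


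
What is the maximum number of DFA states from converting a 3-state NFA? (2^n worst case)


NFA has 3 states
Subset construction: each DFA state = subset of NFA states
Maximum subsets = 2^3
2^3 = 8

8


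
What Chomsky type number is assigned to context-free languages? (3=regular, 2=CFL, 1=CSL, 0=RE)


Chomsky hierarchy levels:
  Type 3: Regular (DFA/NFA/regex)
  Type 2: Context-free (PDA)
  Type 1: Context-sensitive
  Type 0: Recursively enumerable (TM)
'context-free' corresponds to Type 2

2


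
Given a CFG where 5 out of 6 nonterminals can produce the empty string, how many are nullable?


Nonterminals: {S, A, B, C, D, E}
A nonterminal is nullable if it can derive epsilon
Counting nullable nonterminals: 5
Total nullable = 5

5


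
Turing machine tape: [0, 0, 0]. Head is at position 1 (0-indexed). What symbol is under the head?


Tape: [0, 0, 0]
Positions: 0 1 2
Values:    0 0 0
Head at position 1
tape[1] = 0

0


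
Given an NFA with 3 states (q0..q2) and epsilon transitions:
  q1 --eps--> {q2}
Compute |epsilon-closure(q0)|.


Starting from q0
Initialize closure = {q0}
q0 has no outgoing epsilon transitions -> nothing to add
Final closure: {q0}
Size = 1

1


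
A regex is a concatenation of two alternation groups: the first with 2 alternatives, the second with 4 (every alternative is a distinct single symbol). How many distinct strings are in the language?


First group: 2 alternatives
Second group: 4 alternatives
Concatenation: each choice from group 1 pairs with each from group 2
Total = 2 x 4 = 8

8


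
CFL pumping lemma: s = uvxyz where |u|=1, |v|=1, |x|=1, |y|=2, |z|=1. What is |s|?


|s| = |u| + |v| + |x| + |y| + |z|
= 1 + 1 + 1 + 2 + 1
= 2 + 1 + 3
= 3 + 3
= 6

6


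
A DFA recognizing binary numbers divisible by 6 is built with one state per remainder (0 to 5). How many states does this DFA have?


Divisibility by 6 is tracked via the remainder mod 6: 0, 1, ..., 5
The construction assigns one state to each remainder
Number of remainders = 6

6


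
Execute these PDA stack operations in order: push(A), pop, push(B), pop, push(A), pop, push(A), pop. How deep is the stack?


Tracing stack operations:
  push(A) -> stack = [A], depth=1
  pop -> removed A, stack = [], depth=0
  push(B) -> stack = [B], depth=1
  pop -> removed B, stack = [], depth=0
  push(A) -> stack = [A], depth=1
  pop -> removed A, stack = [], depth=0
  push(A) -> stack = [A], depth=1
  pop -> removed A, stack = [], depth=0
Final depth = 0

0


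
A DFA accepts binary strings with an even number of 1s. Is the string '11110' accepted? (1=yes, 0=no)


DFA has 2 states: q_even (start, accept=yes) and q_odd
Processing string '11110' character by character:
  Position 0: read '1', 1-count=1 -> q_odd
  Position 1: read '1', 1-count=2 -> q_even
  Position 2: read '1', 1-count=3 -> q_odd
  Position 3: read '1', 1-count=4 -> q_even
  Position 4: read '0', 1-count=4 -> q_even (no change)
Final state: q_even, total 1s = 4 (even); the DFA requires an even count -> accept

1


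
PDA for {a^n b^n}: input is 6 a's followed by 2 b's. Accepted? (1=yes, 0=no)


Language requires equal numbers of a's and b's
PDA pushes for each 'a', pops for each 'b'
Number of a's = 6
Number of b's = 2
6 != 2 -> Reject

0


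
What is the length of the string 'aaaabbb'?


String: 'aaaabbb'
Counting characters:
  'a' appears 4 time(s)
  'b' appears 3 time(s)
Total length = 4 + 3 = 7

7


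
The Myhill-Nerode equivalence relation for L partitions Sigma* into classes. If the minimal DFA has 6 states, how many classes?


Myhill-Nerode theorem:
Number of equivalence classes = number of states in minimal DFA
Minimal DFA states = 6
Therefore equivalence classes = 6

6


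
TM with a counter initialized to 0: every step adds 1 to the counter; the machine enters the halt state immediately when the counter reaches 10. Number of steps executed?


Counter starts at 0. Counting sequence:
  Step 1: counter = 1
  Step 2: counter = 2
  Step 3: counter = 3
  Step 4: counter = 4
  Step 5: counter = 5
  Step 6: counter = 6
  ...
  Step 10: counter = 10
Counter reached 10 -> halt
Total steps = 10

10


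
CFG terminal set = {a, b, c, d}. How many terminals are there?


Terminal symbols: a, b, c, d
Counting each: a (#1), b (#2), c (#3), d (#4)
Total = 4

4


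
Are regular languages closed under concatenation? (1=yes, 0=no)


Regular languages are closed under all standard operations:
- Union: Yes (product construction)
- Intersection: Yes (product construction)
- Complement: Yes (swap accept/reject)
- Concatenation: Yes (NFA construction)
Operation: concatenation -> Closed

1


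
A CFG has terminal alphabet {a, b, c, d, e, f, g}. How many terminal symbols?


Terminal symbols: a, b, c, d, e, f, g
Counting each: a (#1), b (#2), c (#3), d (#4), e (#5), f (#6), g (#7)
Total = 7

7


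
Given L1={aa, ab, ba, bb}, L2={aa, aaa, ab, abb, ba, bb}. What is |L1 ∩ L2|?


L1 = {aa, ab, ba, bb}
L2 = {aa, aaa, ab, abb, ba, bb}
Checking each string in L1 against L2:
  'aa': in L2? Yes
  'ab': in L2? Yes
  'ba': in L2? Yes
  'bb': in L2? Yes
Intersection = {aa, ab, ba, bb}
|L1 ∩ L2| = 4

4


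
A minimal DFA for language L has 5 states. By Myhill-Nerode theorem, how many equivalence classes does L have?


Myhill-Nerode theorem:
Number of equivalence classes = number of states in minimal DFA
Minimal DFA states = 5
Therefore equivalence classes = 5

5


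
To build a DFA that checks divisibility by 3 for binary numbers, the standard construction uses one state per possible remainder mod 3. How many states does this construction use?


Divisibility by 3 is tracked via the remainder mod 3: 0, 1, ..., 2
The construction assigns one state to each remainder
Number of remainders = 3

3


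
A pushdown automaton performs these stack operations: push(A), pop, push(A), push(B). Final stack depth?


Tracing stack operations:
  push(A) -> stack = [A], depth=1
  pop -> removed A, stack = [], depth=0
  push(A) -> stack = [A], depth=1
  push(B) -> stack = [A,B], depth=2
Final depth = 2

2


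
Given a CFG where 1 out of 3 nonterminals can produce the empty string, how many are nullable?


Nonterminals: {S, A, B}
A nonterminal is nullable if it can derive epsilon
Counting nullable nonterminals: 1
Total nullable = 1

1


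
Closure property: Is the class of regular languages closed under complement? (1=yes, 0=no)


Regular languages are closed under all standard operations:
- Union: Yes (product construction)
- Intersection: Yes (product construction)
- Complement: Yes (swap accept/reject)
- Concatenation: Yes (NFA construction)
Operation: complement -> Closed

1


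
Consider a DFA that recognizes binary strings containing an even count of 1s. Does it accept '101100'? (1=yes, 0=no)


DFA has 2 states: q_even (start, accept=yes) and q_odd
Processing string '101100' character by character:
  Position 0: read '1', 1-count=1 -> q_odd
  Position 1: read '0', 1-count=1 -> q_odd (no change)
  Position 2: read '1', 1-count=2 -> q_even
  Position 3: read '1', 1-count=3 -> q_odd
  Position 4: read '0', 1-count=3 -> q_odd (no change)
  Position 5: read '0', 1-count=3 -> q_odd (no change)
Final state: q_odd, total 1s = 3 (odd); the DFA requires an even count -> reject

0


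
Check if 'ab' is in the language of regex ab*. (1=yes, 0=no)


Pattern: ab*
String: 'ab'
Pattern requires: exactly one 'a' followed by zero or more 'b's
First char is 'a' -> OK
Rest 'b': all b's? Yes
Result: 1

1


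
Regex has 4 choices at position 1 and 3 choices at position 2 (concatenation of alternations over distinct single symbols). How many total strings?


First group: 4 alternatives
Second group: 3 alternatives
Concatenation: each choice from group 1 pairs with each from group 2
Total = 4 x 3 = 12

12


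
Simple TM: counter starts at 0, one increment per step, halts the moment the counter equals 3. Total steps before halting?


Counter starts at 0. Counting sequence:
  Step 1: counter = 1
  Step 2: counter = 2
  Step 3: counter = 3
Counter reached 3 -> halt
Total steps = 3

3


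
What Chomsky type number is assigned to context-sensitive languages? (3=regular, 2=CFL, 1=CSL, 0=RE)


Chomsky hierarchy levels:
  Type 3: Regular (DFA/NFA/regex)
  Type 2: Context-free (PDA)
  Type 1: Context-sensitive
  Type 0: Recursively enumerable (TM)
'context-sensitive' corresponds to Type 1

1


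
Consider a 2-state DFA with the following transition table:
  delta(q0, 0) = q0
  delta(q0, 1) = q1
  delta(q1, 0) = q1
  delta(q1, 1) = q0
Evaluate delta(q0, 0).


Looking up transition function:
delta(q0, 0) in the table
Row: q0, Column: 0
Result: q0

q0


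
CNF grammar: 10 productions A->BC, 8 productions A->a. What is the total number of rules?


CNF allows two rule forms:
  A -> BC (binary): 10 rules
  A -> a (terminal): 8 rules
Total = 10 + 8 = 18

18


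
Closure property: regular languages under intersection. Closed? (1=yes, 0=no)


Regular languages are closed under:
- Union (DFA product construction)
- Intersection (DFA product construction)
- Complement (swap accept/reject states)
- Concatenation (NFA construction)
- Kleene star (NFA construction)
intersection is in this list
Therefore: closed

1


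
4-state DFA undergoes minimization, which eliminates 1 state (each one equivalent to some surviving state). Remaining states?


Original DFA: 4 states
Redundant states removed: 1
Minimized states = original - removed
= 4 - 1
= 3

3


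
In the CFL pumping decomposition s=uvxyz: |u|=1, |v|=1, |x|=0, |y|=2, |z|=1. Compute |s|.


|s| = |u| + |v| + |x| + |y| + |z|
= 1 + 1 + 0 + 2 + 1
= 2 + 0 + 3
= 2 + 3
= 5

5


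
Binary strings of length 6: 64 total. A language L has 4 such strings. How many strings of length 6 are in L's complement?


Alphabet: {0,1}
String length: 6
Total strings of length 6 = 2^6 = 64
Strings in L = 4
Complement = total - |L|
= 64 - 4
= 60

60


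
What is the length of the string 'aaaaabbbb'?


String: 'aaaaabbbb'
Counting characters:
  'a' appears 5 time(s)
  'b' appears 4 time(s)
Total length = 5 + 4 = 9

9


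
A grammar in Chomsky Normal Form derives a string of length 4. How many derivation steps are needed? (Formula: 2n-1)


Chomsky Normal Form derivation:
String length n = 4
Each step either:
  - Splits a nonterminal into two (n-1 such steps)
  - Converts a nonterminal to terminal (n such steps)
Total = (n-1) + n = 2n - 1
= 2(4) - 1
= 8 - 1
= 7

7


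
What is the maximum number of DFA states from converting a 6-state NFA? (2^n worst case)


NFA has 6 states
Subset construction: each DFA state = subset of NFA states
Maximum subsets = 2^6
2^6 = 64

64


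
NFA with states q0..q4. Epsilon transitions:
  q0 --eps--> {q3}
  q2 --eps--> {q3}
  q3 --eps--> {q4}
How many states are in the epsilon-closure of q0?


Starting from q0
Initialize closure = {q0}
Follow epsilon from q0 -> add q3
Follow epsilon from q3 -> add q4
Final closure: {q0, q3, q4}
Size = 3

3


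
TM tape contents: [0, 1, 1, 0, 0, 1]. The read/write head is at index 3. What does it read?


Tape: [0, 1, 1, 0, 0, 1]
Positions: 0 1 2 3 4 5
Values:    0 1 1 0 0 1
Head at position 3
tape[3] = 0

0


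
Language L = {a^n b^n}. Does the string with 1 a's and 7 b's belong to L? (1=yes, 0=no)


Language requires equal numbers of a's and b's
PDA pushes for each 'a', pops for each 'b'
Number of a's = 1
Number of b's = 7
1 != 7 -> Reject

0


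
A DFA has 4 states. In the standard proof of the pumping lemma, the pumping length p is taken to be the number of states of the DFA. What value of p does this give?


Pumping lemma for regular languages (standard proof):
Take p = |Q|, the number of DFA states.
Any string of length >= |Q| passes through |Q|+1 states while reading its first |Q| symbols,
so by pigeonhole some state repeats, giving the loop that can be pumped.
Here |Q| = 4
Therefore the proof uses p = 4

4


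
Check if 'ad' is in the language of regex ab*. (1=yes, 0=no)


Pattern: ab*
String: 'ad'
Pattern requires: exactly one 'a' followed by zero or more 'b's
First char is 'a' -> OK
Rest 'd': all b's? No
Result: 0

0


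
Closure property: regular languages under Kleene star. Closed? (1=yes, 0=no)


Regular languages are closed under:
- Union (DFA product construction)
- Intersection (DFA product construction)
- Complement (swap accept/reject states)
- Concatenation (NFA construction)
- Kleene star (NFA construction)
Kleene star is in this list
Therefore: closed

1


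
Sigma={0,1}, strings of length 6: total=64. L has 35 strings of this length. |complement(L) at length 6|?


Alphabet: {0,1}
String length: 6
Total strings of length 6 = 2^6 = 64
Strings in L = 35
Complement = total - |L|
= 64 - 35
= 29

29


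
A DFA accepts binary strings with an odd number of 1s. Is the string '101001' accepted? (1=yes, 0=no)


DFA has 2 states: q_even (start, accept=no) and q_odd
Processing string '101001' character by character:
  Position 0: read '1', 1-count=1 -> q_odd
  Position 1: read '0', 1-count=1 -> q_odd (no change)
  Position 2: read '1', 1-count=2 -> q_even
  Position 3: read '0', 1-count=2 -> q_even (no change)
  Position 4: read '0', 1-count=2 -> q_even (no change)
  Position 5: read '1', 1-count=3 -> q_odd
Final state: q_odd, total 1s = 3 (odd); the DFA requires an odd count -> accept

1


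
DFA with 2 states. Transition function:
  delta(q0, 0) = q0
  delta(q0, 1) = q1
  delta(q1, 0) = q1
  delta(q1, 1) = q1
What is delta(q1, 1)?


Looking up transition function:
delta(q1, 1) in the table
Row: q1, Column: 1
Result: q1

q1


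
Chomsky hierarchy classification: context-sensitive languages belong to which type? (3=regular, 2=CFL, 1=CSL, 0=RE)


Chomsky hierarchy levels:
  Type 3: Regular (DFA/NFA/regex)
  Type 2: Context-free (PDA)
  Type 1: Context-sensitive
  Type 0: Recursively enumerable (TM)
'context-sensitive' corresponds to Type 1

1


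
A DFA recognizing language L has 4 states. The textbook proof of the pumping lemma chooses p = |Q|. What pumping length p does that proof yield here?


Pumping lemma for regular languages (standard proof):
Take p = |Q|, the number of DFA states.
Any string of length >= |Q| passes through |Q|+1 states while reading its first |Q| symbols,
so by pigeonhole some state repeats, giving the loop that can be pumped.
Here |Q| = 4
Therefore the proof uses p = 4

4


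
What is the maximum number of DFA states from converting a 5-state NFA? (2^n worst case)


NFA has 5 states
Subset construction: each DFA state = subset of NFA states
Maximum subsets = 2^5
2^5 = 32

32


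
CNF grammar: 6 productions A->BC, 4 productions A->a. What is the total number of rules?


CNF allows two rule forms:
  A -> BC (binary): 6 rules
  A -> a (terminal): 4 rules
Total = 6 + 4 = 10

10
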